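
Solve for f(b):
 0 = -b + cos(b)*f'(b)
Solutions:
 f(b) = C1 + Integral(b/cos(b), b)


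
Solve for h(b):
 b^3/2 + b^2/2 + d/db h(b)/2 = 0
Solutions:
 h(b) = C1 - b^4/4 - b^3/3


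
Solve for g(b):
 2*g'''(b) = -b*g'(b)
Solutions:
 g(b) = C1 + Integral(C2*airyai(-2^(2/3)*b/2) + C3*airybi(-2^(2/3)*b/2), b)


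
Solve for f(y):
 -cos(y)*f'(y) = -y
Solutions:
 f(y) = C1 + Integral(y/cos(y), y)


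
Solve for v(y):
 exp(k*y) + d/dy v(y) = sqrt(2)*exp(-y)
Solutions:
 v(y) = C1 - sqrt(2)*exp(-y) - exp(k*y)/k


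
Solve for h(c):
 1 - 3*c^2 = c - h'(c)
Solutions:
 h(c) = C1 + c^3 + c^2/2 - c


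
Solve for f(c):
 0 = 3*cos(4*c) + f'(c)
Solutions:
 f(c) = C1 - 3*sin(4*c)/4


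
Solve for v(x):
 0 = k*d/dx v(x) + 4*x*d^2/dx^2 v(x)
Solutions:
 v(x) = C1 + x^(1 - re(k)/4)*(C2*sin(log(x)*Abs(im(k))/4) + C3*cos(log(x)*im(k)/4))


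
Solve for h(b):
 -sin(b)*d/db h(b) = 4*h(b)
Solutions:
 h(b) = C1*(cos(b)^2 + 2*cos(b) + 1)/(cos(b)^2 - 2*cos(b) + 1)


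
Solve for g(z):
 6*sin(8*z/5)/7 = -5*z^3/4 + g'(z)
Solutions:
 g(z) = C1 + 5*z^4/16 - 15*cos(8*z/5)/28


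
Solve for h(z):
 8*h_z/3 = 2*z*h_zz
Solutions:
 h(z) = C1 + C2*z^(7/3)


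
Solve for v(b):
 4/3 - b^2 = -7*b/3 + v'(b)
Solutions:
 v(b) = C1 - b^3/3 + 7*b^2/6 + 4*b/3


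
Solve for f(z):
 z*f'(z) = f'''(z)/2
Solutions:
 f(z) = C1 + Integral(C2*airyai(2^(1/3)*z) + C3*airybi(2^(1/3)*z), z)


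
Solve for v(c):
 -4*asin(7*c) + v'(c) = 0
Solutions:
 v(c) = C1 + 4*c*asin(7*c) + 4*sqrt(1 - 49*c^2)/7


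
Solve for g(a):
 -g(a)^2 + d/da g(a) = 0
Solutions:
 g(a) = -1/(C1 + a)


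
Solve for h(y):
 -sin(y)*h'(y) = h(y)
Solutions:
 h(y) = C1*sqrt(cos(y) + 1)/sqrt(cos(y) - 1)


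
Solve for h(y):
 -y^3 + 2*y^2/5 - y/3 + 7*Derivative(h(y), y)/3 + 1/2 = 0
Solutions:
 h(y) = C1 + 3*y^4/28 - 2*y^3/35 + y^2/14 - 3*y/14


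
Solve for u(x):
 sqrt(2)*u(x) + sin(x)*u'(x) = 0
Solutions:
 u(x) = C1*(cos(x) + 1)^(sqrt(2)/2)/(cos(x) - 1)^(sqrt(2)/2)


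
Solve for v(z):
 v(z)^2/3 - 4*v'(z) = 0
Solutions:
 v(z) = -12/(C1 + z)


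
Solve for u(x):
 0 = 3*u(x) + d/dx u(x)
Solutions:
 u(x) = C1*exp(-3*x)


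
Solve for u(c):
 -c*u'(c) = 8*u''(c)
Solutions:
 u(c) = C1 + C2*erf(c/4)


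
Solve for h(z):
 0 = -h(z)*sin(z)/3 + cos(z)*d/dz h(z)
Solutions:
 h(z) = C1/cos(z)^(1/3)


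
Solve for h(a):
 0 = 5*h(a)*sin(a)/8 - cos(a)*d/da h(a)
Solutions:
 h(a) = C1/cos(a)^(5/8)


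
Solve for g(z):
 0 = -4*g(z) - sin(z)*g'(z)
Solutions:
 g(z) = C1*(cos(z)^2 + 2*cos(z) + 1)/(cos(z)^2 - 2*cos(z) + 1)


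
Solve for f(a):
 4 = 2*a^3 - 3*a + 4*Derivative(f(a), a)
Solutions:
 f(a) = C1 - a^4/8 + 3*a^2/8 + a


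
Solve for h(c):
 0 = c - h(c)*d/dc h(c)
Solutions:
 h(c) = -sqrt(C1 + c^2)
 h(c) = sqrt(C1 + c^2)


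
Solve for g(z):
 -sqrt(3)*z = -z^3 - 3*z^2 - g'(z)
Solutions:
 g(z) = C1 - z^4/4 - z^3 + sqrt(3)*z^2/2


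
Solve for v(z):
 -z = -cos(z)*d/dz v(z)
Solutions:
 v(z) = C1 + Integral(z/cos(z), z)


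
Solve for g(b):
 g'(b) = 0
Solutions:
 g(b) = C1


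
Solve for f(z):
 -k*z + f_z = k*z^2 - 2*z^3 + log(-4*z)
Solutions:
 f(z) = C1 + k*z^3/3 + k*z^2/2 - z^4/2 + z*log(-z) + z*(-1 + 2*log(2))


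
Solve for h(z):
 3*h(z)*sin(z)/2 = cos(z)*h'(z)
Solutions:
 h(z) = C1/cos(z)^(3/2)


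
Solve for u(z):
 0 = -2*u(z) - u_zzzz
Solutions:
 u(z) = (C1*sin(2^(3/4)*z/2) + C2*cos(2^(3/4)*z/2))*exp(-2^(3/4)*z/2) + (C3*sin(2^(3/4)*z/2) + C4*cos(2^(3/4)*z/2))*exp(2^(3/4)*z/2)


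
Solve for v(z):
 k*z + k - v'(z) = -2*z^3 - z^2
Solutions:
 v(z) = C1 + k*z^2/2 + k*z + z^4/2 + z^3/3


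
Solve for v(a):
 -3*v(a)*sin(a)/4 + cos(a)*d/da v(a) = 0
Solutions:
 v(a) = C1/cos(a)^(3/4)


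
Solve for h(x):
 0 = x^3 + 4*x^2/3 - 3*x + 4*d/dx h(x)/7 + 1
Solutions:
 h(x) = C1 - 7*x^4/16 - 7*x^3/9 + 21*x^2/8 - 7*x/4


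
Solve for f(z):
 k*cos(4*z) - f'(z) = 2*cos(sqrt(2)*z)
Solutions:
 f(z) = C1 + k*sin(4*z)/4 - sqrt(2)*sin(sqrt(2)*z)


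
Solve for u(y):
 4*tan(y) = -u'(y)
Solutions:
 u(y) = C1 + 4*log(cos(y))


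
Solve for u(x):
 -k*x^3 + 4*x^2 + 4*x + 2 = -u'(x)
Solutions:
 u(x) = C1 + k*x^4/4 - 4*x^3/3 - 2*x^2 - 2*x


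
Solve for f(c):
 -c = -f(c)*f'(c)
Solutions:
 f(c) = -sqrt(C1 + c^2)
 f(c) = sqrt(C1 + c^2)


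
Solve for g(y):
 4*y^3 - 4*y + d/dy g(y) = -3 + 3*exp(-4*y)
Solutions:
 g(y) = C1 - y^4 + 2*y^2 - 3*y - 3*exp(-4*y)/4


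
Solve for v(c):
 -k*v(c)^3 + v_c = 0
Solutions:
 v(c) = -sqrt(2)*sqrt(-1/(C1 + c*k))/2
 v(c) = sqrt(2)*sqrt(-1/(C1 + c*k))/2


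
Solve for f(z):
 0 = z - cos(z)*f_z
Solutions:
 f(z) = C1 + Integral(z/cos(z), z)


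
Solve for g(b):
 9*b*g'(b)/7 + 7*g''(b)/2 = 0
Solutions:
 g(b) = C1 + C2*erf(3*b/7)


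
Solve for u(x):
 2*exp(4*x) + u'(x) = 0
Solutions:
 u(x) = C1 - exp(4*x)/2


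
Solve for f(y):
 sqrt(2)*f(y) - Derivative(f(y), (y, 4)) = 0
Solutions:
 f(y) = C1*exp(-2^(1/8)*y) + C2*exp(2^(1/8)*y) + C3*sin(2^(1/8)*y) + C4*cos(2^(1/8)*y)


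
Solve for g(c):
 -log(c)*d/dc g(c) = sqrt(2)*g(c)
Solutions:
 g(c) = C1*exp(-sqrt(2)*li(c))


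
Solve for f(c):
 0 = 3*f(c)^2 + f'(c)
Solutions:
 f(c) = 1/(C1 + 3*c)


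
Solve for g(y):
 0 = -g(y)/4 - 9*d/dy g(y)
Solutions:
 g(y) = C1*exp(-y/36)


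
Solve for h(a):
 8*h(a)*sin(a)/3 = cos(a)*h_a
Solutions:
 h(a) = C1/cos(a)^(8/3)


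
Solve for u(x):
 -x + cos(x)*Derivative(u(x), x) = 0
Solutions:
 u(x) = C1 + Integral(x/cos(x), x)


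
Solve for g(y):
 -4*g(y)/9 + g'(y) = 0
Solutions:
 g(y) = C1*exp(4*y/9)


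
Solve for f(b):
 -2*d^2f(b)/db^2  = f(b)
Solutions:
 f(b) = C1*sin(sqrt(2)*b/2) + C2*cos(sqrt(2)*b/2)


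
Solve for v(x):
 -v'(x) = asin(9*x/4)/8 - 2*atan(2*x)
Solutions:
 v(x) = C1 - x*asin(9*x/4)/8 + 2*x*atan(2*x) - sqrt(16 - 81*x^2)/72 - log(4*x^2 + 1)/2


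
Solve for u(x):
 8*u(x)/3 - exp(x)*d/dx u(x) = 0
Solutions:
 u(x) = C1*exp(-8*exp(-x)/3)


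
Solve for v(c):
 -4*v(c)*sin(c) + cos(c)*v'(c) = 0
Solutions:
 v(c) = C1/cos(c)^4


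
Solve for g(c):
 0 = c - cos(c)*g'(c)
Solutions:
 g(c) = C1 + Integral(c/cos(c), c)


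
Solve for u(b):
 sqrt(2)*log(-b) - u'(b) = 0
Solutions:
 u(b) = C1 + sqrt(2)*b*log(-b) - sqrt(2)*b


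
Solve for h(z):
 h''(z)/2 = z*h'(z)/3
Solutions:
 h(z) = C1 + C2*erfi(sqrt(3)*z/3)


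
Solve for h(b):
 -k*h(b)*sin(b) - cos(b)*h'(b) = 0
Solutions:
 h(b) = C1*exp(k*log(cos(b)))


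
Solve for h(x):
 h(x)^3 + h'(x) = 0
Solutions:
 h(x) = -sqrt(2)*sqrt(-1/(C1 - x))/2
 h(x) = sqrt(2)*sqrt(-1/(C1 - x))/2


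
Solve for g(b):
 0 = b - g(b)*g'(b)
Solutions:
 g(b) = -sqrt(C1 + b^2)
 g(b) = sqrt(C1 + b^2)


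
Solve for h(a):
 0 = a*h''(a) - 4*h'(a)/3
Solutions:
 h(a) = C1 + C2*a^(7/3)


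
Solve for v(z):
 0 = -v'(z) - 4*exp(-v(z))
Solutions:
 v(z) = log(C1 - 4*z)


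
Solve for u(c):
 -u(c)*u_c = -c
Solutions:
 u(c) = -sqrt(C1 + c^2)
 u(c) = sqrt(C1 + c^2)


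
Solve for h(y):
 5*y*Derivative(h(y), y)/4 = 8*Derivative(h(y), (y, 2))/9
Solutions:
 h(y) = C1 + C2*erfi(3*sqrt(5)*y/8)


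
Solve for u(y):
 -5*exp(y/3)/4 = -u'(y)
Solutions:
 u(y) = C1 + 15*exp(y/3)/4


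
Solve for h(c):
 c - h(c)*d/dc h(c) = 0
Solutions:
 h(c) = -sqrt(C1 + c^2)
 h(c) = sqrt(C1 + c^2)


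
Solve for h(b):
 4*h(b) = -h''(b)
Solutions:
 h(b) = C1*sin(2*b) + C2*cos(2*b)


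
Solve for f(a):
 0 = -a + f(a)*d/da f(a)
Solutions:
 f(a) = -sqrt(C1 + a^2)
 f(a) = sqrt(C1 + a^2)


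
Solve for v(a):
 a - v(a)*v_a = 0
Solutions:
 v(a) = -sqrt(C1 + a^2)
 v(a) = sqrt(C1 + a^2)


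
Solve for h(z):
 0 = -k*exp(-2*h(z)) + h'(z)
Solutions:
 h(z) = log(-sqrt(C1 + 2*k*z))
 h(z) = log(C1 + 2*k*z)/2


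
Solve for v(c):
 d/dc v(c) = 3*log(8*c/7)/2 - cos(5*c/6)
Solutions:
 v(c) = C1 + 3*c*log(c)/2 - 2*c*log(7) - 3*c/2 + c*log(14)/2 + 4*c*log(2) - 6*sin(5*c/6)/5


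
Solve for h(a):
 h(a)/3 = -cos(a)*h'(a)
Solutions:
 h(a) = C1*(sin(a) - 1)^(1/6)/(sin(a) + 1)^(1/6)


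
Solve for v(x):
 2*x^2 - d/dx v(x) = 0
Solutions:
 v(x) = C1 + 2*x^3/3


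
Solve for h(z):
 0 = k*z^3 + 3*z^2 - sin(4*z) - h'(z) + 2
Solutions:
 h(z) = C1 + k*z^4/4 + z^3 + 2*z + cos(4*z)/4


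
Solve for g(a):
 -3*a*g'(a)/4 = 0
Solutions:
 g(a) = C1


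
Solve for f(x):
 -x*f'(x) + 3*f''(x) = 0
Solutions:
 f(x) = C1 + C2*erfi(sqrt(6)*x/6)


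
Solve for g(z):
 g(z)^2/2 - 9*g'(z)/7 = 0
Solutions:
 g(z) = -18/(C1 + 7*z)


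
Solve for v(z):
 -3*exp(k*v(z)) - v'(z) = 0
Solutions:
 v(z) = Piecewise((log(1/(C1*k + 3*k*z))/k, Ne(k, 0)), (nan, True))
 v(z) = Piecewise((C1 - 3*z, Eq(k, 0)), (nan, True))


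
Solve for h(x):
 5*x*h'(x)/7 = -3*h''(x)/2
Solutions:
 h(x) = C1 + C2*erf(sqrt(105)*x/21)


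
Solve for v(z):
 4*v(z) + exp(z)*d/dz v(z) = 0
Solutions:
 v(z) = C1*exp(4*exp(-z))


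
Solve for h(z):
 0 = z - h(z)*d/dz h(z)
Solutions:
 h(z) = -sqrt(C1 + z^2)
 h(z) = sqrt(C1 + z^2)


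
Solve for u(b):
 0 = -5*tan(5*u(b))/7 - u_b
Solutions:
 u(b) = -asin(C1*exp(-25*b/7))/5 + pi/5
 u(b) = asin(C1*exp(-25*b/7))/5


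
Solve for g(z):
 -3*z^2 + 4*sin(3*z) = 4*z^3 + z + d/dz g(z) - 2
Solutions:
 g(z) = C1 - z^4 - z^3 - z^2/2 + 2*z - 4*cos(3*z)/3


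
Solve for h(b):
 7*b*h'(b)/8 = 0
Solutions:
 h(b) = C1


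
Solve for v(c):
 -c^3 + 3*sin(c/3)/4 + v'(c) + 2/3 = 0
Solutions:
 v(c) = C1 + c^4/4 - 2*c/3 + 9*cos(c/3)/4


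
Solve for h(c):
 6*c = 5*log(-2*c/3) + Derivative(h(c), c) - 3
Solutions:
 h(c) = C1 + 3*c^2 - 5*c*log(-c) + c*(-5*log(2) + 5*log(3) + 8)


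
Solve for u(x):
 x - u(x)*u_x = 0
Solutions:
 u(x) = -sqrt(C1 + x^2)
 u(x) = sqrt(C1 + x^2)


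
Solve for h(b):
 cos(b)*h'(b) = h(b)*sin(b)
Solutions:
 h(b) = C1/cos(b)


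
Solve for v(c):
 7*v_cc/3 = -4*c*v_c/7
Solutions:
 v(c) = C1 + C2*erf(sqrt(6)*c/7)


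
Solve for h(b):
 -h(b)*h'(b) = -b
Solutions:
 h(b) = -sqrt(C1 + b^2)
 h(b) = sqrt(C1 + b^2)


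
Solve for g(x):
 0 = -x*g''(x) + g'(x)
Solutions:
 g(x) = C1 + C2*x^2


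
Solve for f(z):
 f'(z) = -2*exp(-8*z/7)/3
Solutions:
 f(z) = C1 + 7*exp(-8*z/7)/12


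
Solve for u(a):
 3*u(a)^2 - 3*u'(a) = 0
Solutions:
 u(a) = -1/(C1 + a)


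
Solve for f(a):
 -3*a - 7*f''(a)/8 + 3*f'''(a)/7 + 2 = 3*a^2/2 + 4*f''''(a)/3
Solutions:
 f(a) = C1 + C2*a - a^4/7 - 292*a^3/343 + 42088*a^2/16807 + (C3*sin(sqrt(1977)*a/56) + C4*cos(sqrt(1977)*a/56))*exp(9*a/56)


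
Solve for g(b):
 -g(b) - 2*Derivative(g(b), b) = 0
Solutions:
 g(b) = C1*exp(-b/2)


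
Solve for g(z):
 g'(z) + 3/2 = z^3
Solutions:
 g(z) = C1 + z^4/4 - 3*z/2


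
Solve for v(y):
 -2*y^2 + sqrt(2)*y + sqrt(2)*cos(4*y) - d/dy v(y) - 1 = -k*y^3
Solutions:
 v(y) = C1 + k*y^4/4 - 2*y^3/3 + sqrt(2)*y^2/2 - y + sqrt(2)*sin(4*y)/4


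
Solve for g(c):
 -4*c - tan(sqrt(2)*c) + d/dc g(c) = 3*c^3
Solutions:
 g(c) = C1 + 3*c^4/4 + 2*c^2 - sqrt(2)*log(cos(sqrt(2)*c))/2


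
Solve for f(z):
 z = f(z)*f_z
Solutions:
 f(z) = -sqrt(C1 + z^2)
 f(z) = sqrt(C1 + z^2)


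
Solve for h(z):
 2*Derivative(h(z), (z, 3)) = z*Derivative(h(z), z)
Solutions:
 h(z) = C1 + Integral(C2*airyai(2^(2/3)*z/2) + C3*airybi(2^(2/3)*z/2), z)


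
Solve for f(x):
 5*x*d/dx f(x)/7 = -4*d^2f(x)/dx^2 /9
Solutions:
 f(x) = C1 + C2*erf(3*sqrt(70)*x/28)


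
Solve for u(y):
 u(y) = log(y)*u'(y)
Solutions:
 u(y) = C1*exp(li(y))


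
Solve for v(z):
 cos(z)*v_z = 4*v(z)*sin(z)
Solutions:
 v(z) = C1/cos(z)^4


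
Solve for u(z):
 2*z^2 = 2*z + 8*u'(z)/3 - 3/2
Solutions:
 u(z) = C1 + z^3/4 - 3*z^2/8 + 9*z/16


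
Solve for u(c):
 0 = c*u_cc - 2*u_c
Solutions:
 u(c) = C1 + C2*c^3


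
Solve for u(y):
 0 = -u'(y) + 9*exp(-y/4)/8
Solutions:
 u(y) = C1 - 9*exp(-y/4)/2


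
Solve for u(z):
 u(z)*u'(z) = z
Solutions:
 u(z) = -sqrt(C1 + z^2)
 u(z) = sqrt(C1 + z^2)


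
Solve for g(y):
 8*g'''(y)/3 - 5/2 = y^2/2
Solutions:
 g(y) = C1 + C2*y + C3*y^2 + y^5/320 + 5*y^3/32


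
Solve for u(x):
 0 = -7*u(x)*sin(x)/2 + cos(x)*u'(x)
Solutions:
 u(x) = C1/cos(x)^(7/2)


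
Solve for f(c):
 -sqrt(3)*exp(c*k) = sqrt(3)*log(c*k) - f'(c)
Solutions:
 f(c) = C1 + sqrt(3)*c*log(c*k) - sqrt(3)*c + Piecewise((sqrt(3)*exp(c*k)/k, Ne(k, 0)), (sqrt(3)*c, True))


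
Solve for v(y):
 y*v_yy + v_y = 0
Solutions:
 v(y) = C1 + C2*log(y)


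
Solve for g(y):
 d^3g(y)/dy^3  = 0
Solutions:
 g(y) = C1 + C2*y + C3*y^2


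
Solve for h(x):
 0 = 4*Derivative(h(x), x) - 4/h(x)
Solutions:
 h(x) = -sqrt(C1 + 2*x)
 h(x) = sqrt(C1 + 2*x)


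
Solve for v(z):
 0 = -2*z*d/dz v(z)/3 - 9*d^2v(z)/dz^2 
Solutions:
 v(z) = C1 + C2*erf(sqrt(3)*z/9)


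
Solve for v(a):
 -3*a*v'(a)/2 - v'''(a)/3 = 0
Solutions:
 v(a) = C1 + Integral(C2*airyai(-6^(2/3)*a/2) + C3*airybi(-6^(2/3)*a/2), a)


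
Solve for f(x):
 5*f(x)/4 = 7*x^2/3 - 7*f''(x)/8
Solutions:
 f(x) = C1*sin(sqrt(70)*x/7) + C2*cos(sqrt(70)*x/7) + 28*x^2/15 - 196/75


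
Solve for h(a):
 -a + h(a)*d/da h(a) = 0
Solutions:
 h(a) = -sqrt(C1 + a^2)
 h(a) = sqrt(C1 + a^2)


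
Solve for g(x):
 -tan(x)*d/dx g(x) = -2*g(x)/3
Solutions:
 g(x) = C1*sin(x)^(2/3)


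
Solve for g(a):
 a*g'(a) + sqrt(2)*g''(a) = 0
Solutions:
 g(a) = C1 + C2*erf(2^(1/4)*a/2)


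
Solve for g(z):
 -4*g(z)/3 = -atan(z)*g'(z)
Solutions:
 g(z) = C1*exp(4*Integral(1/atan(z), z)/3)


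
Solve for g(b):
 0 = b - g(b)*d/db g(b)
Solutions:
 g(b) = -sqrt(C1 + b^2)
 g(b) = sqrt(C1 + b^2)


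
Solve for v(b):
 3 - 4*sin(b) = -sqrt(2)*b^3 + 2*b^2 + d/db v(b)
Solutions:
 v(b) = C1 + sqrt(2)*b^4/4 - 2*b^3/3 + 3*b + 4*cos(b)


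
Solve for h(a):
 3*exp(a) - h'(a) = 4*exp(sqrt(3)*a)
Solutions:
 h(a) = C1 + 3*exp(a) - 4*sqrt(3)*exp(sqrt(3)*a)/3


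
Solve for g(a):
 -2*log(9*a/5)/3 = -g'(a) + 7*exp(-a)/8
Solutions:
 g(a) = C1 + 2*a*log(a)/3 + 2*a*(-log(5) - 1 + 2*log(3))/3 - 7*exp(-a)/8


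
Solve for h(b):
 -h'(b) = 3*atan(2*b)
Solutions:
 h(b) = C1 - 3*b*atan(2*b) + 3*log(4*b^2 + 1)/4


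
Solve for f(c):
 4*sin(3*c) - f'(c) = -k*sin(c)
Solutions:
 f(c) = C1 - k*cos(c) - 4*cos(3*c)/3


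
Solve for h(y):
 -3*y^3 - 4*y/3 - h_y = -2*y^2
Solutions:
 h(y) = C1 - 3*y^4/4 + 2*y^3/3 - 2*y^2/3


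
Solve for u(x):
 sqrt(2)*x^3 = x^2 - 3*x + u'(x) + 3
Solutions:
 u(x) = C1 + sqrt(2)*x^4/4 - x^3/3 + 3*x^2/2 - 3*x


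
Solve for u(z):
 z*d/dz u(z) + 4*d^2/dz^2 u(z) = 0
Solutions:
 u(z) = C1 + C2*erf(sqrt(2)*z/4)


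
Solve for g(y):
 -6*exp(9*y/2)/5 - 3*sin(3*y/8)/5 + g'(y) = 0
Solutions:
 g(y) = C1 + 4*exp(9*y/2)/15 - 8*cos(3*y/8)/5


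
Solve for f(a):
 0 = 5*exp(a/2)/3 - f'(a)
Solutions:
 f(a) = C1 + 10*exp(a/2)/3


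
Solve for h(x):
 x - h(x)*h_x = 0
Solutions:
 h(x) = -sqrt(C1 + x^2)
 h(x) = sqrt(C1 + x^2)


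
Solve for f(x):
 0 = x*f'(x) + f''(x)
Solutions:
 f(x) = C1 + C2*erf(sqrt(2)*x/2)


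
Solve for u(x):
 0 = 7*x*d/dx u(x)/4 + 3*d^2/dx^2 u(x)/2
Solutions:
 u(x) = C1 + C2*erf(sqrt(21)*x/6)


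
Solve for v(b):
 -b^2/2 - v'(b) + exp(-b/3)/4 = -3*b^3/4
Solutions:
 v(b) = C1 + 3*b^4/16 - b^3/6 - 3*exp(-b/3)/4


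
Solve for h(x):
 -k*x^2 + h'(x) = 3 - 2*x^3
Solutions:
 h(x) = C1 + k*x^3/3 - x^4/2 + 3*x


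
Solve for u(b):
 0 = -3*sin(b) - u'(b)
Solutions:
 u(b) = C1 + 3*cos(b)


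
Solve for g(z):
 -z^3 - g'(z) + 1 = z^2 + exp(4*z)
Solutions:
 g(z) = C1 - z^4/4 - z^3/3 + z - exp(4*z)/4


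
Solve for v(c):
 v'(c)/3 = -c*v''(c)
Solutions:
 v(c) = C1 + C2*c^(2/3)


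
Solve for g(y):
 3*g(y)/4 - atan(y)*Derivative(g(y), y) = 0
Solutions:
 g(y) = C1*exp(3*Integral(1/atan(y), y)/4)


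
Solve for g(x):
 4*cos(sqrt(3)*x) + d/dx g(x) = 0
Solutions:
 g(x) = C1 - 4*sqrt(3)*sin(sqrt(3)*x)/3


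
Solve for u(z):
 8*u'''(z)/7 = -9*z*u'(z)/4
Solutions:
 u(z) = C1 + Integral(C2*airyai(-126^(1/3)*z/4) + C3*airybi(-126^(1/3)*z/4), z)


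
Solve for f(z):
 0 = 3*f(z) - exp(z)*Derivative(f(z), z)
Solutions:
 f(z) = C1*exp(-3*exp(-z))


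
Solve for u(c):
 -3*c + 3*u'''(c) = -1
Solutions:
 u(c) = C1 + C2*c + C3*c^2 + c^4/24 - c^3/18


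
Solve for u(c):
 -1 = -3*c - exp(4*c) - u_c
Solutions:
 u(c) = C1 - 3*c^2/2 + c - exp(4*c)/4


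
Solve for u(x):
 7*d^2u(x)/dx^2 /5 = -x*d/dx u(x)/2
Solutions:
 u(x) = C1 + C2*erf(sqrt(35)*x/14)


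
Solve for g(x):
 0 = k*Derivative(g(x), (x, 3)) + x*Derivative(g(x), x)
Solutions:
 g(x) = C1 + Integral(C2*airyai(x*(-1/k)^(1/3)) + C3*airybi(x*(-1/k)^(1/3)), x)


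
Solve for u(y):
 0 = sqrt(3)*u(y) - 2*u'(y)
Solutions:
 u(y) = C1*exp(sqrt(3)*y/2)


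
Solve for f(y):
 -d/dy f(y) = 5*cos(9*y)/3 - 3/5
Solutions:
 f(y) = C1 + 3*y/5 - 5*sin(9*y)/27


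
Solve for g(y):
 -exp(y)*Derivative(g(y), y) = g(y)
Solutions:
 g(y) = C1*exp(exp(-y))


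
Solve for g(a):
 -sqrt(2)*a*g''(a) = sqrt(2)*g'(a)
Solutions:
 g(a) = C1 + C2*log(a)


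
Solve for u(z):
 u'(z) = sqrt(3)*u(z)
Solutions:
 u(z) = C1*exp(sqrt(3)*z)


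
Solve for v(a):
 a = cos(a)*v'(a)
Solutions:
 v(a) = C1 + Integral(a/cos(a), a)


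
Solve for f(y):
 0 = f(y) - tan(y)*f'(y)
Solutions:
 f(y) = C1*sin(y)


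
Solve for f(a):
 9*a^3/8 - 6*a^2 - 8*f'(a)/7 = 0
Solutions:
 f(a) = C1 + 63*a^4/256 - 7*a^3/4


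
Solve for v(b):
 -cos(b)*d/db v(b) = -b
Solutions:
 v(b) = C1 + Integral(b/cos(b), b)


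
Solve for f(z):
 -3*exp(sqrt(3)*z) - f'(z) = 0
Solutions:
 f(z) = C1 - sqrt(3)*exp(sqrt(3)*z)


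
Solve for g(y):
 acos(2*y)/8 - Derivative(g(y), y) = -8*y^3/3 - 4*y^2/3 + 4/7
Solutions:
 g(y) = C1 + 2*y^4/3 + 4*y^3/9 + y*acos(2*y)/8 - 4*y/7 - sqrt(1 - 4*y^2)/16


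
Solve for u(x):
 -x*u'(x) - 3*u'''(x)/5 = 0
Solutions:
 u(x) = C1 + Integral(C2*airyai(-3^(2/3)*5^(1/3)*x/3) + C3*airybi(-3^(2/3)*5^(1/3)*x/3), x)


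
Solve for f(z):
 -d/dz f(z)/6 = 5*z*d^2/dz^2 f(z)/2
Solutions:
 f(z) = C1 + C2*z^(14/15)


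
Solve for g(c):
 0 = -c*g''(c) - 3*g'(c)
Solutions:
 g(c) = C1 + C2/c^2


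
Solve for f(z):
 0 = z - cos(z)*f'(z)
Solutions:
 f(z) = C1 + Integral(z/cos(z), z)


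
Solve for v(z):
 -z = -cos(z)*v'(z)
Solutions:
 v(z) = C1 + Integral(z/cos(z), z)


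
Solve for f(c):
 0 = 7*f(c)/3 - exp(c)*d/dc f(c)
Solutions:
 f(c) = C1*exp(-7*exp(-c)/3)


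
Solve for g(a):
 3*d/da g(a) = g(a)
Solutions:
 g(a) = C1*exp(a/3)


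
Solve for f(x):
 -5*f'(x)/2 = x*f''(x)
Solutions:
 f(x) = C1 + C2/x^(3/2)


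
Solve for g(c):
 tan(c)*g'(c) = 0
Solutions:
 g(c) = C1


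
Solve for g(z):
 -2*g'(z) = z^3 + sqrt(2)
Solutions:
 g(z) = C1 - z^4/8 - sqrt(2)*z/2


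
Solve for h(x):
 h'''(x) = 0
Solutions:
 h(x) = C1 + C2*x + C3*x^2


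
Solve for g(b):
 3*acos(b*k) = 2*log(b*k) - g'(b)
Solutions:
 g(b) = C1 + 2*b*log(b*k) - 2*b - 3*Piecewise((b*acos(b*k) - sqrt(-b^2*k^2 + 1)/k, Ne(k, 0)), (pi*b/2, True))


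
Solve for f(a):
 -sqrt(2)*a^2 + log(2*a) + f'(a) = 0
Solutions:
 f(a) = C1 + sqrt(2)*a^3/3 - a*log(a) - a*log(2) + a


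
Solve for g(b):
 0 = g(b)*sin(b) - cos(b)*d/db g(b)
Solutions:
 g(b) = C1/cos(b)


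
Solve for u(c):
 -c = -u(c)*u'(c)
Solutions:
 u(c) = -sqrt(C1 + c^2)
 u(c) = sqrt(C1 + c^2)


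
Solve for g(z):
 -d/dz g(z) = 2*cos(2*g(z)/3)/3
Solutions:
 2*z/3 - 3*log(sin(2*g(z)/3) - 1)/4 + 3*log(sin(2*g(z)/3) + 1)/4 = C1


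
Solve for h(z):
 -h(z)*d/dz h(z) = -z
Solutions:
 h(z) = -sqrt(C1 + z^2)
 h(z) = sqrt(C1 + z^2)


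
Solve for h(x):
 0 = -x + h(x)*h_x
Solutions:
 h(x) = -sqrt(C1 + x^2)
 h(x) = sqrt(C1 + x^2)


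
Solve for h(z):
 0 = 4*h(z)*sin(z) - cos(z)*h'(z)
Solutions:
 h(z) = C1/cos(z)^4


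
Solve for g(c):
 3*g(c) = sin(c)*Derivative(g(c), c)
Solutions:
 g(c) = C1*(cos(c) - 1)^(3/2)/(cos(c) + 1)^(3/2)


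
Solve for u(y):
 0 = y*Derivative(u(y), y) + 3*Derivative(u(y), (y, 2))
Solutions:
 u(y) = C1 + C2*erf(sqrt(6)*y/6)


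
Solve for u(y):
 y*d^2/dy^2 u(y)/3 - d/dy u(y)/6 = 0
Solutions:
 u(y) = C1 + C2*y^(3/2)


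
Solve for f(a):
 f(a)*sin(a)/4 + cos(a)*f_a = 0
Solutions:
 f(a) = C1*cos(a)^(1/4)


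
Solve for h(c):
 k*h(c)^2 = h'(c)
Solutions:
 h(c) = -1/(C1 + c*k)


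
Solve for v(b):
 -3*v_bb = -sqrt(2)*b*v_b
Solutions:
 v(b) = C1 + C2*erfi(2^(3/4)*sqrt(3)*b/6)


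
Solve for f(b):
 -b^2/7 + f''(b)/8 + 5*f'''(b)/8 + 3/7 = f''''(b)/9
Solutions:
 f(b) = C1 + C2*b + C3*exp(3*b*(15 - sqrt(257))/16) + C4*exp(3*b*(15 + sqrt(257))/16) + 2*b^4/21 - 40*b^3/21 + 1756*b^2/63


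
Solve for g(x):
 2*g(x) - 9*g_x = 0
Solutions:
 g(x) = C1*exp(2*x/9)


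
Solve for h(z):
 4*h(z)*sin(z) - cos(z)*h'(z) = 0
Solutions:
 h(z) = C1/cos(z)^4


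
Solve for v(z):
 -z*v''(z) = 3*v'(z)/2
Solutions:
 v(z) = C1 + C2/sqrt(z)


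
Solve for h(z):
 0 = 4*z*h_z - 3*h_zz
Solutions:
 h(z) = C1 + C2*erfi(sqrt(6)*z/3)


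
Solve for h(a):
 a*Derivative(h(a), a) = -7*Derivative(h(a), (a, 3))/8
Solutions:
 h(a) = C1 + Integral(C2*airyai(-2*7^(2/3)*a/7) + C3*airybi(-2*7^(2/3)*a/7), a)


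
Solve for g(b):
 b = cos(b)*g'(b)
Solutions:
 g(b) = C1 + Integral(b/cos(b), b)


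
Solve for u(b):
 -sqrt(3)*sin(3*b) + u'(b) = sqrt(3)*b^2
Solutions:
 u(b) = C1 + sqrt(3)*b^3/3 - sqrt(3)*cos(3*b)/3


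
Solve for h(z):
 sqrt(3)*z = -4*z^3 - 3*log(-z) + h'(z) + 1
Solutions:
 h(z) = C1 + z^4 + sqrt(3)*z^2/2 + 3*z*log(-z) - 4*z


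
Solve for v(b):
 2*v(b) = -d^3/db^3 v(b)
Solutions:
 v(b) = C3*exp(-2^(1/3)*b) + (C1*sin(2^(1/3)*sqrt(3)*b/2) + C2*cos(2^(1/3)*sqrt(3)*b/2))*exp(2^(1/3)*b/2)


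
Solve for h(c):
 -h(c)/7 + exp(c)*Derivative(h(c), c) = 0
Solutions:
 h(c) = C1*exp(-exp(-c)/7)


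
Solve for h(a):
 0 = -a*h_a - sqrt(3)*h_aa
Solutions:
 h(a) = C1 + C2*erf(sqrt(2)*3^(3/4)*a/6)


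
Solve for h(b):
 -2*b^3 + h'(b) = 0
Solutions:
 h(b) = C1 + b^4/2


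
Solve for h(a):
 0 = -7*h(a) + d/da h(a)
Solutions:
 h(a) = C1*exp(7*a)


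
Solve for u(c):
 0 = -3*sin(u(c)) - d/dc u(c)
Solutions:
 u(c) = -acos((-C1 - exp(6*c))/(C1 - exp(6*c))) + 2*pi
 u(c) = acos((-C1 - exp(6*c))/(C1 - exp(6*c)))


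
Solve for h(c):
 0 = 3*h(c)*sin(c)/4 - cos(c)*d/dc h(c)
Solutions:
 h(c) = C1/cos(c)^(3/4)


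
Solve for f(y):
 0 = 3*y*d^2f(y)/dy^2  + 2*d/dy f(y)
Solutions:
 f(y) = C1 + C2*y^(1/3)


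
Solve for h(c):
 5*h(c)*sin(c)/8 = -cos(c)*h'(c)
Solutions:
 h(c) = C1*cos(c)^(5/8)


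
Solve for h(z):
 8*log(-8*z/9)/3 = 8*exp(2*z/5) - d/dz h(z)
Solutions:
 h(z) = C1 - 8*z*log(-z)/3 + z*(-8*log(2) + 8/3 + 16*log(3)/3) + 20*exp(2*z/5)


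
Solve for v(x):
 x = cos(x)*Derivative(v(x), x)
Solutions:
 v(x) = C1 + Integral(x/cos(x), x)


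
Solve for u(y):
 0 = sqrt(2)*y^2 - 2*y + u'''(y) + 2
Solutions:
 u(y) = C1 + C2*y + C3*y^2 - sqrt(2)*y^5/60 + y^4/12 - y^3/3


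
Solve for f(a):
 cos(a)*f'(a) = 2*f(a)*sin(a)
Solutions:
 f(a) = C1/cos(a)^2


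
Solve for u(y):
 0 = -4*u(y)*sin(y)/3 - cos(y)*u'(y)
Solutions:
 u(y) = C1*cos(y)^(4/3)


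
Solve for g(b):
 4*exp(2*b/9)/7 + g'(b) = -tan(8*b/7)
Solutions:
 g(b) = C1 - 18*exp(2*b/9)/7 + 7*log(cos(8*b/7))/8


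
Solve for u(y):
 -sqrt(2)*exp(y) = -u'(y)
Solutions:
 u(y) = C1 + sqrt(2)*exp(y)


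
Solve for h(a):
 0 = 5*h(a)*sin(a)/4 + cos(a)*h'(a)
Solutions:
 h(a) = C1*cos(a)^(5/4)


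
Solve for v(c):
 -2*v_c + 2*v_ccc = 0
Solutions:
 v(c) = C1 + C2*exp(-c) + C3*exp(c)


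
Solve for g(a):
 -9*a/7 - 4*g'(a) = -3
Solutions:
 g(a) = C1 - 9*a^2/56 + 3*a/4


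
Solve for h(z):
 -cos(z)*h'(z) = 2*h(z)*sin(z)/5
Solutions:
 h(z) = C1*cos(z)^(2/5)


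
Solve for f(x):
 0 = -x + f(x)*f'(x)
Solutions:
 f(x) = -sqrt(C1 + x^2)
 f(x) = sqrt(C1 + x^2)


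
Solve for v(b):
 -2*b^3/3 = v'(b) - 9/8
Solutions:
 v(b) = C1 - b^4/6 + 9*b/8


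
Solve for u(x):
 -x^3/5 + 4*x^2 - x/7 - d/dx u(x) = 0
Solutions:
 u(x) = C1 - x^4/20 + 4*x^3/3 - x^2/14


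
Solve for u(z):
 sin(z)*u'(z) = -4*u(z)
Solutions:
 u(z) = C1*(cos(z)^2 + 2*cos(z) + 1)/(cos(z)^2 - 2*cos(z) + 1)


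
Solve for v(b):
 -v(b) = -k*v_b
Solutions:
 v(b) = C1*exp(b/k)


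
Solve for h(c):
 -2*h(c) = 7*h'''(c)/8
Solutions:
 h(c) = C3*exp(-2*2^(1/3)*7^(2/3)*c/7) + (C1*sin(2^(1/3)*sqrt(3)*7^(2/3)*c/7) + C2*cos(2^(1/3)*sqrt(3)*7^(2/3)*c/7))*exp(2^(1/3)*7^(2/3)*c/7)


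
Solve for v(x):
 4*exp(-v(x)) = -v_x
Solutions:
 v(x) = log(C1 - 4*x)


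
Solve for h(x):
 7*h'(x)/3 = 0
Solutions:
 h(x) = C1


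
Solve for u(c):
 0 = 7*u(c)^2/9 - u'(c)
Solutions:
 u(c) = -9/(C1 + 7*c)


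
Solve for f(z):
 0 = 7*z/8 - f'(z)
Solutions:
 f(z) = C1 + 7*z^2/16


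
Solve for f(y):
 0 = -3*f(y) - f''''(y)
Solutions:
 f(y) = (C1*sin(sqrt(2)*3^(1/4)*y/2) + C2*cos(sqrt(2)*3^(1/4)*y/2))*exp(-sqrt(2)*3^(1/4)*y/2) + (C3*sin(sqrt(2)*3^(1/4)*y/2) + C4*cos(sqrt(2)*3^(1/4)*y/2))*exp(sqrt(2)*3^(1/4)*y/2)


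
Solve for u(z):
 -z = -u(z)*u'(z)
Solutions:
 u(z) = -sqrt(C1 + z^2)
 u(z) = sqrt(C1 + z^2)


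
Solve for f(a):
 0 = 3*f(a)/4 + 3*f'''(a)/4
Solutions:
 f(a) = C3*exp(-a) + (C1*sin(sqrt(3)*a/2) + C2*cos(sqrt(3)*a/2))*exp(a/2)


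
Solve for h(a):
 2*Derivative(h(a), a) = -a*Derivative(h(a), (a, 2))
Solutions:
 h(a) = C1 + C2/a


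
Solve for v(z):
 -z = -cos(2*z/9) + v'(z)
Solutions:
 v(z) = C1 - z^2/2 + 9*sin(2*z/9)/2


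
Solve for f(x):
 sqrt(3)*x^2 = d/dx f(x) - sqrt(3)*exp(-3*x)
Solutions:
 f(x) = C1 + sqrt(3)*x^3/3 - sqrt(3)*exp(-3*x)/3


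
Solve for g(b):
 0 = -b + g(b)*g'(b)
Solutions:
 g(b) = -sqrt(C1 + b^2)
 g(b) = sqrt(C1 + b^2)


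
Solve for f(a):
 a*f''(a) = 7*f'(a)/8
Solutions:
 f(a) = C1 + C2*a^(15/8)


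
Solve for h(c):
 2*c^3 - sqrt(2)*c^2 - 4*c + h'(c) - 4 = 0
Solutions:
 h(c) = C1 - c^4/2 + sqrt(2)*c^3/3 + 2*c^2 + 4*c


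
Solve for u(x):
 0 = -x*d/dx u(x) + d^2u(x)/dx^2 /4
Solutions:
 u(x) = C1 + C2*erfi(sqrt(2)*x)


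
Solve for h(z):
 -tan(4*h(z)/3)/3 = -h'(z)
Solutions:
 h(z) = -3*asin(C1*exp(4*z/9))/4 + 3*pi/4
 h(z) = 3*asin(C1*exp(4*z/9))/4


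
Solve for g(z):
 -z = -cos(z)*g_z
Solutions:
 g(z) = C1 + Integral(z/cos(z), z)


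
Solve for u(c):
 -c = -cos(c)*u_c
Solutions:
 u(c) = C1 + Integral(c/cos(c), c)


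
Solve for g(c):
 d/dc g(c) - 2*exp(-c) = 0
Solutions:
 g(c) = C1 - 2*exp(-c)


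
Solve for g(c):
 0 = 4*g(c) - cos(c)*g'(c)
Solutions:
 g(c) = C1*(sin(c)^2 + 2*sin(c) + 1)/(sin(c)^2 - 2*sin(c) + 1)


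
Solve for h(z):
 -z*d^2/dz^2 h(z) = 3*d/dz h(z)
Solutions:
 h(z) = C1 + C2/z^2


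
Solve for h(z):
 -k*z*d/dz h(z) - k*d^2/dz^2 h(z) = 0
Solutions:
 h(z) = C1 + C2*erf(sqrt(2)*z/2)


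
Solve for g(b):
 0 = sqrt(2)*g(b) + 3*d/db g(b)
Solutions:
 g(b) = C1*exp(-sqrt(2)*b/3)


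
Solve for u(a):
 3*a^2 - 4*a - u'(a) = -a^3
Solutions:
 u(a) = C1 + a^4/4 + a^3 - 2*a^2


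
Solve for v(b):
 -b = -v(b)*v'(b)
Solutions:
 v(b) = -sqrt(C1 + b^2)
 v(b) = sqrt(C1 + b^2)


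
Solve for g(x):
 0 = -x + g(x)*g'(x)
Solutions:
 g(x) = -sqrt(C1 + x^2)
 g(x) = sqrt(C1 + x^2)


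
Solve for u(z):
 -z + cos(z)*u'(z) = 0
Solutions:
 u(z) = C1 + Integral(z/cos(z), z)


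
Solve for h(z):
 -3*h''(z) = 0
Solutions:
 h(z) = C1 + C2*z


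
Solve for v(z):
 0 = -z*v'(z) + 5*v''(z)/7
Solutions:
 v(z) = C1 + C2*erfi(sqrt(70)*z/10)


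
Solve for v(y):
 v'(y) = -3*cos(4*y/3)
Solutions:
 v(y) = C1 - 9*sin(4*y/3)/4


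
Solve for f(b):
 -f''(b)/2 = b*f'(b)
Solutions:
 f(b) = C1 + C2*erf(b)


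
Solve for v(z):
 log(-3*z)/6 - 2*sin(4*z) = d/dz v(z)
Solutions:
 v(z) = C1 + z*log(-z)/6 - z/6 + z*log(3)/6 + cos(4*z)/2


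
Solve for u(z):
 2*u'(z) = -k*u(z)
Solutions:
 u(z) = C1*exp(-k*z/2)


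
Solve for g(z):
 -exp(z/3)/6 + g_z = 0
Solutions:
 g(z) = C1 + exp(z/3)/2


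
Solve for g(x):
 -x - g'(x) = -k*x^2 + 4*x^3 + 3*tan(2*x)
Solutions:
 g(x) = C1 + k*x^3/3 - x^4 - x^2/2 + 3*log(cos(2*x))/2


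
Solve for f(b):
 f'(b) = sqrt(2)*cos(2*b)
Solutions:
 f(b) = C1 + sqrt(2)*sin(2*b)/2


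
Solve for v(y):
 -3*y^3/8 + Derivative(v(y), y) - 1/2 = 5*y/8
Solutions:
 v(y) = C1 + 3*y^4/32 + 5*y^2/16 + y/2


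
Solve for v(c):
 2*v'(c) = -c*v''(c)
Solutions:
 v(c) = C1 + C2/c


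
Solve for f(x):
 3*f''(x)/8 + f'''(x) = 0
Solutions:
 f(x) = C1 + C2*x + C3*exp(-3*x/8)


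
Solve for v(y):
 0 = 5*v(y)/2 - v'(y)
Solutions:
 v(y) = C1*exp(5*y/2)


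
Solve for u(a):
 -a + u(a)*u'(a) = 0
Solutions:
 u(a) = -sqrt(C1 + a^2)
 u(a) = sqrt(C1 + a^2)


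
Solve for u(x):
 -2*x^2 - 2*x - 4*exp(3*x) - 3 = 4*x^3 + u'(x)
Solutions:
 u(x) = C1 - x^4 - 2*x^3/3 - x^2 - 3*x - 4*exp(3*x)/3


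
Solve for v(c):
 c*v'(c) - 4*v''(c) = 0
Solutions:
 v(c) = C1 + C2*erfi(sqrt(2)*c/4)


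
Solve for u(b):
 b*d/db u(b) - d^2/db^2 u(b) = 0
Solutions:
 u(b) = C1 + C2*erfi(sqrt(2)*b/2)


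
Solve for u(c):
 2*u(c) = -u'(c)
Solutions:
 u(c) = C1*exp(-2*c)


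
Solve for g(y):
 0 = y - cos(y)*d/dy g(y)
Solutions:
 g(y) = C1 + Integral(y/cos(y), y)


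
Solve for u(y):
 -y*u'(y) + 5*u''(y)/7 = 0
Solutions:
 u(y) = C1 + C2*erfi(sqrt(70)*y/10)


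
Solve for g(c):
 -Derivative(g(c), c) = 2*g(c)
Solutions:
 g(c) = C1*exp(-2*c)


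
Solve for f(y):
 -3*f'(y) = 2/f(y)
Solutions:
 f(y) = -sqrt(C1 - 12*y)/3
 f(y) = sqrt(C1 - 12*y)/3


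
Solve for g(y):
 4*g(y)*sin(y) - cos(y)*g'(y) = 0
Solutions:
 g(y) = C1/cos(y)^4


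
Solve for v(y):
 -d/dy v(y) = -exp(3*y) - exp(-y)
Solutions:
 v(y) = C1 + exp(3*y)/3 - exp(-y)


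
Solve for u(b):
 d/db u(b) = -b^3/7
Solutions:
 u(b) = C1 - b^4/28


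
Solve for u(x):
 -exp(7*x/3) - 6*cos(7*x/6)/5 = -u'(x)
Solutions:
 u(x) = C1 + 3*exp(7*x/3)/7 + 36*sin(7*x/6)/35


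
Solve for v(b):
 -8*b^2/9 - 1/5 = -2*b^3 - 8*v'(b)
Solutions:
 v(b) = C1 - b^4/16 + b^3/27 + b/40


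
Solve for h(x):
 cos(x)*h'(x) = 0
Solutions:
 h(x) = C1


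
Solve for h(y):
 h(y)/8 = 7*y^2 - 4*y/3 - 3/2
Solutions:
 h(y) = 56*y^2 - 32*y/3 - 12


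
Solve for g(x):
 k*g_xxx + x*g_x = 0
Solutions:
 g(x) = C1 + Integral(C2*airyai(x*(-1/k)^(1/3)) + C3*airybi(x*(-1/k)^(1/3)), x)


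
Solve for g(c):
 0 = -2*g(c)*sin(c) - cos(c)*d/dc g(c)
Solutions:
 g(c) = C1*cos(c)^2


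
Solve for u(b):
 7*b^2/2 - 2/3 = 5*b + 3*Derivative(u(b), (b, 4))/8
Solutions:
 u(b) = C1 + C2*b + C3*b^2 + C4*b^3 + 7*b^6/270 - b^5/9 - 2*b^4/27


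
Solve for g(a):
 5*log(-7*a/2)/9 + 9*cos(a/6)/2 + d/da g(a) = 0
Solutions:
 g(a) = C1 - 5*a*log(-a)/9 - 5*a*log(7)/9 + 5*a*log(2)/9 + 5*a/9 - 27*sin(a/6)


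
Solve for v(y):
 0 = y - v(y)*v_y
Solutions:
 v(y) = -sqrt(C1 + y^2)
 v(y) = sqrt(C1 + y^2)


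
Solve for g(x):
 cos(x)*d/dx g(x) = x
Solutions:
 g(x) = C1 + Integral(x/cos(x), x)


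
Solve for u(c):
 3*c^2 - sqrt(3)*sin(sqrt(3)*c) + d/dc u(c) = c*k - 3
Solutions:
 u(c) = C1 - c^3 + c^2*k/2 - 3*c - cos(sqrt(3)*c)


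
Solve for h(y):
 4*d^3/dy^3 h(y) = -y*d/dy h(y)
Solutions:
 h(y) = C1 + Integral(C2*airyai(-2^(1/3)*y/2) + C3*airybi(-2^(1/3)*y/2), y)


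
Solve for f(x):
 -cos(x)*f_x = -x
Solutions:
 f(x) = C1 + Integral(x/cos(x), x)


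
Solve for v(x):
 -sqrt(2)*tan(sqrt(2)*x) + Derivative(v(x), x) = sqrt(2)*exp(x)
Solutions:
 v(x) = C1 + sqrt(2)*exp(x) - log(cos(sqrt(2)*x))


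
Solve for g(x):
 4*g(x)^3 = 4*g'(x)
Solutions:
 g(x) = -sqrt(2)*sqrt(-1/(C1 + x))/2
 g(x) = sqrt(2)*sqrt(-1/(C1 + x))/2


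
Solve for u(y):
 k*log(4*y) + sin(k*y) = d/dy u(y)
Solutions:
 u(y) = C1 + k*y*(log(y) - 1) + 2*k*y*log(2) + Piecewise((-cos(k*y)/k, Ne(k, 0)), (0, True))


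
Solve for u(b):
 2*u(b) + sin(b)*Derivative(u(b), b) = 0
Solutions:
 u(b) = C1*(cos(b) + 1)/(cos(b) - 1)


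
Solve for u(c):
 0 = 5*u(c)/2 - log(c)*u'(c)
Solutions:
 u(c) = C1*exp(5*li(c)/2)


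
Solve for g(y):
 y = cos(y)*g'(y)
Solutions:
 g(y) = C1 + Integral(y/cos(y), y)


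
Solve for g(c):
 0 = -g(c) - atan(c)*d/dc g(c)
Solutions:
 g(c) = C1*exp(-Integral(1/atan(c), c))


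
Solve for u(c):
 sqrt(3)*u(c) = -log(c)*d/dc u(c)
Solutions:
 u(c) = C1*exp(-sqrt(3)*li(c))


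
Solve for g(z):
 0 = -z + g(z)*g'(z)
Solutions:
 g(z) = -sqrt(C1 + z^2)
 g(z) = sqrt(C1 + z^2)


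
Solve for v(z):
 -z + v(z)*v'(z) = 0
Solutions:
 v(z) = -sqrt(C1 + z^2)
 v(z) = sqrt(C1 + z^2)


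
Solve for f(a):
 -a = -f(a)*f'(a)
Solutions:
 f(a) = -sqrt(C1 + a^2)
 f(a) = sqrt(C1 + a^2)


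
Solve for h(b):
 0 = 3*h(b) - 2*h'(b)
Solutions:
 h(b) = C1*exp(3*b/2)


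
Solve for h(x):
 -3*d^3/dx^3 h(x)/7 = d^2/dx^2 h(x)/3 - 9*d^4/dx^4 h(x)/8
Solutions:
 h(x) = C1 + C2*x + C3*exp(2*x*(6 - sqrt(330))/63) + C4*exp(2*x*(6 + sqrt(330))/63)


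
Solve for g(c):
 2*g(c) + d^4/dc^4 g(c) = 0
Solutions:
 g(c) = (C1*sin(2^(3/4)*c/2) + C2*cos(2^(3/4)*c/2))*exp(-2^(3/4)*c/2) + (C3*sin(2^(3/4)*c/2) + C4*cos(2^(3/4)*c/2))*exp(2^(3/4)*c/2)


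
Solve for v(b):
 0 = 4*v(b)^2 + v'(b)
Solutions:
 v(b) = 1/(C1 + 4*b)


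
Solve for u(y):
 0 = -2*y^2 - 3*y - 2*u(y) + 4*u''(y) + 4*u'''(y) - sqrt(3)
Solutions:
 u(y) = C1*exp(-y*(2*2^(2/3)/(3*sqrt(57) + 23)^(1/3) + 4 + 2^(1/3)*(3*sqrt(57) + 23)^(1/3))/12)*sin(2^(1/3)*sqrt(3)*y*(-(3*sqrt(57) + 23)^(1/3) + 2*2^(1/3)/(3*sqrt(57) + 23)^(1/3))/12) + C2*exp(-y*(2*2^(2/3)/(3*sqrt(57) + 23)^(1/3) + 4 + 2^(1/3)*(3*sqrt(57) + 23)^(1/3))/12)*cos(2^(1/3)*sqrt(3)*y*(-(3*sqrt(57) + 23)^(1/3) + 2*2^(1/3)/(3*sqrt(57) + 23)^(1/3))/12) + C3*exp(y*(-2 + 2*2^(2/3)/(3*sqrt(57) + 23)^(1/3) + 2^(1/3)*(3*sqrt(57) + 23)^(1/3))/6) - y^2 - 3*y/2 - 4 - sqrt(3)/2


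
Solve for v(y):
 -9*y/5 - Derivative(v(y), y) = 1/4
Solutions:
 v(y) = C1 - 9*y^2/10 - y/4


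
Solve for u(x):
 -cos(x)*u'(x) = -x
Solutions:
 u(x) = C1 + Integral(x/cos(x), x)


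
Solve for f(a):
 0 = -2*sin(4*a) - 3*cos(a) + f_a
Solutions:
 f(a) = C1 + 3*sin(a) - cos(4*a)/2


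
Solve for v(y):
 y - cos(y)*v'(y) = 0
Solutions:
 v(y) = C1 + Integral(y/cos(y), y)


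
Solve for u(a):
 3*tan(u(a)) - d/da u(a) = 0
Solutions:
 u(a) = pi - asin(C1*exp(3*a))
 u(a) = asin(C1*exp(3*a))


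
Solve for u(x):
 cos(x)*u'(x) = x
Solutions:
 u(x) = C1 + Integral(x/cos(x), x)


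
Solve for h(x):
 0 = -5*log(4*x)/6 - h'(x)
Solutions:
 h(x) = C1 - 5*x*log(x)/6 - 5*x*log(2)/3 + 5*x/6


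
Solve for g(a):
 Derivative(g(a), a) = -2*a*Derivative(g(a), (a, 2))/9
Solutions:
 g(a) = C1 + C2/a^(7/2)


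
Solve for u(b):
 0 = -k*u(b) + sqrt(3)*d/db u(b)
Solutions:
 u(b) = C1*exp(sqrt(3)*b*k/3)


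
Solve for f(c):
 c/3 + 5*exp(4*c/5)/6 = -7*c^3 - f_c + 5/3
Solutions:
 f(c) = C1 - 7*c^4/4 - c^2/6 + 5*c/3 - 25*exp(4*c/5)/24


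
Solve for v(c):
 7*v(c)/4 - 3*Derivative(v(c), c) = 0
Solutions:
 v(c) = C1*exp(7*c/12)


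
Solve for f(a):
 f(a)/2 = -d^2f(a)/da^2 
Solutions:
 f(a) = C1*sin(sqrt(2)*a/2) + C2*cos(sqrt(2)*a/2)


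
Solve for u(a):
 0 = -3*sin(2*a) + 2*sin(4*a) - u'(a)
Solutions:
 u(a) = C1 + 3*cos(2*a)/2 - cos(4*a)/2


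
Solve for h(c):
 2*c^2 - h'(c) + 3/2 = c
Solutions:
 h(c) = C1 + 2*c^3/3 - c^2/2 + 3*c/2


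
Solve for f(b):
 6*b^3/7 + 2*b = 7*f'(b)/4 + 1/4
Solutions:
 f(b) = C1 + 6*b^4/49 + 4*b^2/7 - b/7


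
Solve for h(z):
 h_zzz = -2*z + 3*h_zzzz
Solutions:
 h(z) = C1 + C2*z + C3*z^2 + C4*exp(z/3) - z^4/12 - z^3


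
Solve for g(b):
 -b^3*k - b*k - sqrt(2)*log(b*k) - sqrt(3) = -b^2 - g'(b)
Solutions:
 g(b) = C1 + b^4*k/4 - b^3/3 + b^2*k/2 + sqrt(2)*b*log(b*k) + b*(-sqrt(2) + sqrt(3))


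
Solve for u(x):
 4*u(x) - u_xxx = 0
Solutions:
 u(x) = C3*exp(2^(2/3)*x) + (C1*sin(2^(2/3)*sqrt(3)*x/2) + C2*cos(2^(2/3)*sqrt(3)*x/2))*exp(-2^(2/3)*x/2)


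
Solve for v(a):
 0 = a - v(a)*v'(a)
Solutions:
 v(a) = -sqrt(C1 + a^2)
 v(a) = sqrt(C1 + a^2)


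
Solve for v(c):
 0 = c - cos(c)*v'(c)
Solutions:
 v(c) = C1 + Integral(c/cos(c), c)


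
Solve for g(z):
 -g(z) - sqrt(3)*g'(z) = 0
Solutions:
 g(z) = C1*exp(-sqrt(3)*z/3)


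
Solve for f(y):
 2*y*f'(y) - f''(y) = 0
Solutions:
 f(y) = C1 + C2*erfi(y)


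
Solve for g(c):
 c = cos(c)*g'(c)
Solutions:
 g(c) = C1 + Integral(c/cos(c), c)


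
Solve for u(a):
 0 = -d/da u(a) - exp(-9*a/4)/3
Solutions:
 u(a) = C1 + 4*exp(-9*a/4)/27


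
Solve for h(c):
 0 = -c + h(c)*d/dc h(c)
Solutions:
 h(c) = -sqrt(C1 + c^2)
 h(c) = sqrt(C1 + c^2)


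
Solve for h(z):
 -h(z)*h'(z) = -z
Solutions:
 h(z) = -sqrt(C1 + z^2)
 h(z) = sqrt(C1 + z^2)


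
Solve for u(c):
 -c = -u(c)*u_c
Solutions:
 u(c) = -sqrt(C1 + c^2)
 u(c) = sqrt(C1 + c^2)


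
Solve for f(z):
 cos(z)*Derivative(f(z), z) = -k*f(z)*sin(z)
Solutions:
 f(z) = C1*exp(k*log(cos(z)))


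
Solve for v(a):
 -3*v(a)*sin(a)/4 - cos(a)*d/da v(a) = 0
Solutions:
 v(a) = C1*cos(a)^(3/4)


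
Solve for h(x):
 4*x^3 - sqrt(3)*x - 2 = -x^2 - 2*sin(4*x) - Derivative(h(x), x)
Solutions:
 h(x) = C1 - x^4 - x^3/3 + sqrt(3)*x^2/2 + 2*x + cos(4*x)/2


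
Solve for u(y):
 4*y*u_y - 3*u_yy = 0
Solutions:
 u(y) = C1 + C2*erfi(sqrt(6)*y/3)


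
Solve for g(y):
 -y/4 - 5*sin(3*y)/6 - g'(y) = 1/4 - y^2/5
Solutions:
 g(y) = C1 + y^3/15 - y^2/8 - y/4 + 5*cos(3*y)/18


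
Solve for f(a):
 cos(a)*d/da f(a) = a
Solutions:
 f(a) = C1 + Integral(a/cos(a), a)


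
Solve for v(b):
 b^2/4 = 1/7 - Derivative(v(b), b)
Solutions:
 v(b) = C1 - b^3/12 + b/7


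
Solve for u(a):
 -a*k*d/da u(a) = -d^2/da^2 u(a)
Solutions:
 u(a) = Piecewise((-sqrt(2)*sqrt(pi)*C1*erf(sqrt(2)*a*sqrt(-k)/2)/(2*sqrt(-k)) - C2, (k > 0) | (k < 0)), (-C1*a - C2, True))


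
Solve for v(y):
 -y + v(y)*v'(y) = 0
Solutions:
 v(y) = -sqrt(C1 + y^2)
 v(y) = sqrt(C1 + y^2)


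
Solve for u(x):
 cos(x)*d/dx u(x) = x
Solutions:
 u(x) = C1 + Integral(x/cos(x), x)


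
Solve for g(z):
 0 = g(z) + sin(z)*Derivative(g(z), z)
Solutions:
 g(z) = C1*sqrt(cos(z) + 1)/sqrt(cos(z) - 1)


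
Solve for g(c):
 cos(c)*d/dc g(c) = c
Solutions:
 g(c) = C1 + Integral(c/cos(c), c)


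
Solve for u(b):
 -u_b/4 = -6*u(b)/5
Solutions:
 u(b) = C1*exp(24*b/5)


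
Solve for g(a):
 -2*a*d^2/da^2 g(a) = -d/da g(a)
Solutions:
 g(a) = C1 + C2*a^(3/2)


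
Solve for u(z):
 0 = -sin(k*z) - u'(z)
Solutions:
 u(z) = C1 + cos(k*z)/k


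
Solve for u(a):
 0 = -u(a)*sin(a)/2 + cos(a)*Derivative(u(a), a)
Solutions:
 u(a) = C1/sqrt(cos(a))


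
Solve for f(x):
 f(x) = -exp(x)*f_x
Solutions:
 f(x) = C1*exp(exp(-x))


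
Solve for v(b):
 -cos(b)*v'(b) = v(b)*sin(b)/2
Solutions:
 v(b) = C1*sqrt(cos(b))


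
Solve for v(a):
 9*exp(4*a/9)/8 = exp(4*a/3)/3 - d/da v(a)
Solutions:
 v(a) = C1 - 81*exp(4*a/9)/32 + exp(4*a/3)/4


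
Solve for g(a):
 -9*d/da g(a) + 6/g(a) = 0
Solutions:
 g(a) = -sqrt(C1 + 12*a)/3
 g(a) = sqrt(C1 + 12*a)/3
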